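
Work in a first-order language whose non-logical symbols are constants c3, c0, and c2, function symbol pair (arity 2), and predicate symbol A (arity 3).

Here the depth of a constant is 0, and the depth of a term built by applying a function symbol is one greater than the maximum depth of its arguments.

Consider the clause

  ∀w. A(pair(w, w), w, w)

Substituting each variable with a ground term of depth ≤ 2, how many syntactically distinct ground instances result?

Ground terms of depth ≤ 2:
  If N_k denotes the number of depth-≤k ground terms, the 3 constants give N_0 = 3, and each function symbol of arity r contributes N_{k-1}^r new terms at level k: N_k = 3 + N_{k-1}^2.
  N_0 = 3
  N_1 = 3 + 3^2 = 12
  N_2 = 3 + 12^2 = 147
So there are 147 ground terms available for substitution.
The body mentions the single quantified variable w; since ground terms form a free algebra, no two substitutions collapse to the same formula.
Number of ground instances = 147.

147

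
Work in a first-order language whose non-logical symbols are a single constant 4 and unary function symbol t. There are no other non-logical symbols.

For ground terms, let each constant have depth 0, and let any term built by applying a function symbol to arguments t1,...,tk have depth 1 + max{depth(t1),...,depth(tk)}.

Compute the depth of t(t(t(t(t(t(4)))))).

depth(t(4)) = 1 + depth(4) = 1 + 0 = 1
depth(t(t(4))) = 1 + depth(t(4)) = 1 + 1 = 2
depth(t(t(t(4)))) = 1 + depth(t(t(4))) = 1 + 2 = 3
depth(t(t(t(t(4))))) = 1 + depth(t(t(t(4)))) = 1 + 3 = 4
depth(t(t(t(t(t(4)))))) = 1 + depth(t(t(t(t(4))))) = 1 + 4 = 5
depth(t(t(t(t(t(t(4))))))) = 1 + depth(t(t(t(t(t(4)))))) = 1 + 5 = 6

6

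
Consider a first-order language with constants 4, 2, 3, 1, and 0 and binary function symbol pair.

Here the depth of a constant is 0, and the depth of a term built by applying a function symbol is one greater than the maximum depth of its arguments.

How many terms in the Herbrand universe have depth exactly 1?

25

Count level by level. With function symbols pair/2, the terms of depth ≤ k are the 5 constants together with each function applied to depth-≤(k−1) tuples, so N_k = 5 + N_{k-1}^2.
N_0 = 5
N_1 = 5 + 5^2 = 30
Terms of depth exactly 1: N_1 − N_0 = 30 − 5 = 25.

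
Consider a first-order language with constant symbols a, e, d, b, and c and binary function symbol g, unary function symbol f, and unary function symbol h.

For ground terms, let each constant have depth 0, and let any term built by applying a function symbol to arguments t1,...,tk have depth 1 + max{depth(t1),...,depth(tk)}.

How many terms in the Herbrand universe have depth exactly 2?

Write N_k for the number of ground terms of depth ≤ k. A term of depth ≤ k is either a constant or a function symbol applied to arguments of depth ≤ k−1, so N_k = 5 + N_{k-1}^2 + N_{k-1} + N_{k-1}.
N_0 = 5
N_1 = 5 + 5^2 + 5 + 5 = 40
N_2 = 5 + 40^2 + 40 + 40 = 1685
Terms of depth exactly 2: N_2 − N_1 = 1685 − 40 = 1645.

1645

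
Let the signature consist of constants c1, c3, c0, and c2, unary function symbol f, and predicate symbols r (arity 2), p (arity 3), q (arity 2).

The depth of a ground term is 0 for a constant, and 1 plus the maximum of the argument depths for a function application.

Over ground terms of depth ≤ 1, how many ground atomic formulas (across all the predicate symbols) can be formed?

First count ground terms of depth ≤ 1.
Let N_k = |{terms of depth ≤ k}|. Then N_0 = 4 and N_k = 4 + N_{k-1} for k ≥ 1 (one summand per function symbol, arity giving the exponent).
N_0 = 4
N_1 = 4 + 4 = 8
So |H| = 8.
A ground atom is a predicate applied to a tuple of terms from H, so the count is the sum over predicates of |H|^arity:
  r: 8^2 = 64;  p: 8^3 = 512;  q: 8^2 = 64
Total ground atoms: 64 + 512 + 64 = 640.

640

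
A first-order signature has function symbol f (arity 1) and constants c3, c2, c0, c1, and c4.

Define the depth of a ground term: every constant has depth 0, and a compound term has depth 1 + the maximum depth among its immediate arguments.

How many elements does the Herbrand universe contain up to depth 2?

If N_k denotes the number of depth-≤k ground terms, the 5 constants give N_0 = 5, and each function symbol of arity r contributes N_{k-1}^r new terms at level k: N_k = 5 + N_{k-1}.
N_0 = 5
N_1 = 5 + 5 = 10
N_2 = 5 + 10 = 15

15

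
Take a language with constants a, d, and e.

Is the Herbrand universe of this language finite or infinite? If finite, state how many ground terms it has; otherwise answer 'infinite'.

3

There are no function symbols, so every ground term is one of the 3 constants.
The Herbrand universe is {a, d, e}, which is finite with 3 elements.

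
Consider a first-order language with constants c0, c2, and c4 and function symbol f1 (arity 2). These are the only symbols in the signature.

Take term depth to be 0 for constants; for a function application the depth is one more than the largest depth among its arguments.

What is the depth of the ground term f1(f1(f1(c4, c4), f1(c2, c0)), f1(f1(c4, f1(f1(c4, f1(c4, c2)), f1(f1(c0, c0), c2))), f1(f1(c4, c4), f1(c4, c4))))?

depth(f1(c4, c4)) = 1 + max(0, 0) = 1
depth(f1(c2, c0)) = 1 + max(0, 0) = 1
depth(f1(f1(c4, c4), f1(c2, c0))) = 1 + max(1, 1) = 2
depth(f1(c4, c2)) = 1 + max(0, 0) = 1
depth(f1(c4, f1(c4, c2))) = 1 + max(0, 1) = 2
depth(f1(c0, c0)) = 1 + max(0, 0) = 1
depth(f1(f1(c0, c0), c2)) = 1 + max(1, 0) = 2
depth(f1(f1(c4, f1(c4, c2)), f1(f1(c0, c0), c2))) = 1 + max(2, 2) = 3
depth(f1(c4, f1(f1(c4, f1(c4, c2)), f1(f1(c0, c0), c2)))) = 1 + max(0, 3) = 4
depth(f1(f1(c4, c4), f1(c4, c4))) = 1 + max(1, 1) = 2
depth(f1(f1(c4, f1(f1(c4, f1(c4, c2)), f1(f1(c0, c0), c2))), f1(f1(c4, c4), f1(c4, c4)))) = 1 + max(4, 2) = 5
depth(f1(f1(f1(c4, c4), f1(c2, c0)), f1(f1(c4, f1(f1(c4, f1(c4, c2)), f1(f1(c0, c0), c2))), f1(f1(c4, c4), f1(c4, c4))))) = 1 + max(2, 5) = 6

6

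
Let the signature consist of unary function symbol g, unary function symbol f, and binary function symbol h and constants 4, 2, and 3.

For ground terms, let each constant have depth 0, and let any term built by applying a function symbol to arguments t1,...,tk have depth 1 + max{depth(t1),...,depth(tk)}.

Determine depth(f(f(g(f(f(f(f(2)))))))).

depth(f(2)) = 1 + depth(2) = 1 + 0 = 1
depth(f(f(2))) = 1 + depth(f(2)) = 1 + 1 = 2
depth(f(f(f(2)))) = 1 + depth(f(f(2))) = 1 + 2 = 3
depth(f(f(f(f(2))))) = 1 + depth(f(f(f(2)))) = 1 + 3 = 4
depth(g(f(f(f(f(2)))))) = 1 + depth(f(f(f(f(2))))) = 1 + 4 = 5
depth(f(g(f(f(f(f(2))))))) = 1 + depth(g(f(f(f(f(2)))))) = 1 + 5 = 6
depth(f(f(g(f(f(f(f(2)))))))) = 1 + depth(f(g(f(f(f(f(2))))))) = 1 + 6 = 7

7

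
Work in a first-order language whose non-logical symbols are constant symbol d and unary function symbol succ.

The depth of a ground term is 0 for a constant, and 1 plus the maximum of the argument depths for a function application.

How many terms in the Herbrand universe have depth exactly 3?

Let N_k count ground terms of depth at most k. Each non-constant term of depth ≤ k is some function symbol applied to depth-≤(k−1) arguments, giving N_k = 1 + N_{k-1}.
N_0 = 1
N_1 = 1 + 1 = 2
N_2 = 1 + 2 = 3
N_3 = 1 + 3 = 4
Terms of depth exactly 3: N_3 − N_2 = 4 − 3 = 1.

1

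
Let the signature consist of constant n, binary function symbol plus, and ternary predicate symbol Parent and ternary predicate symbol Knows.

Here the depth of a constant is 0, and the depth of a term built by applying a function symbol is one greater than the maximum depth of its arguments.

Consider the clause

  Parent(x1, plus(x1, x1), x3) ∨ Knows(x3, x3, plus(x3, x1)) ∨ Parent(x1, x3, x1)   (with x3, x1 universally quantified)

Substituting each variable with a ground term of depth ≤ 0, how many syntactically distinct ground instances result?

Ground terms of depth ≤ 0:
  If N_k denotes the number of depth-≤k ground terms, the 1 constant gives N_0 = 1, and each function symbol of arity r contributes N_{k-1}^r new terms at level k: N_k = 1 + N_{k-1}^2.
  N_0 = 1
  Explicitly: n.
So there is exactly 1 ground term available for substitution.
There are 2 variables to instantiate (x3, x1), each occurring in at least one literal, so different choices give different ground instances.
Number of ground instances = 1^2 = 1.

1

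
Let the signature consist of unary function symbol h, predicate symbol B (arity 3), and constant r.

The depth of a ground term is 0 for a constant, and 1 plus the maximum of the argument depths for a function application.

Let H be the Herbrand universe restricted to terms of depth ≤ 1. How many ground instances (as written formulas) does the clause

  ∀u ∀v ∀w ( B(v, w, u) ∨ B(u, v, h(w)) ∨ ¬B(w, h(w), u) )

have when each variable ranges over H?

Ground terms of depth ≤ 1:
  Write N_k for the number of ground terms of depth ≤ k. A term of depth ≤ k is either a constant or a function symbol applied to arguments of depth ≤ k−1, so N_k = 1 + N_{k-1}.
  N_0 = 1
  N_1 = 1 + 1 = 2
So there are 2 ground terms available for substitution.
There are 3 variables to instantiate (u, v, w), each occurring in at least one literal, so different choices give different ground instances.
Number of ground instances = 2^3 = 8.

8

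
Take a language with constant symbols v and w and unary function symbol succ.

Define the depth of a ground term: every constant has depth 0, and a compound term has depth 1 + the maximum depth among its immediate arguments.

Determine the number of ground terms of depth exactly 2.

Let N_k = |{terms of depth ≤ k}|. Then N_0 = 2 and N_k = 2 + N_{k-1} for k ≥ 1 (one summand per function symbol, arity giving the exponent).
N_0 = 2
N_1 = 2 + 2 = 4
N_2 = 2 + 4 = 6
Terms of depth exactly 2: N_2 − N_1 = 6 − 4 = 2.

2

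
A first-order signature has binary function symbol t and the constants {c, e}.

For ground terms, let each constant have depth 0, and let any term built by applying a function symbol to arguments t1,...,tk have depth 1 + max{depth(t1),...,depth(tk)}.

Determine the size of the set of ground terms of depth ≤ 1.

6

Write N_k for the number of ground terms of depth ≤ k. A term of depth ≤ k is either a constant or a function symbol applied to arguments of depth ≤ k−1, so N_k = 2 + N_{k-1}^2.
N_0 = 2
N_1 = 2 + 2^2 = 6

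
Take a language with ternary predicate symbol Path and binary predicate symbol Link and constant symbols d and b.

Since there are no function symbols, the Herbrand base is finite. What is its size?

12

With no function symbols, the Herbrand universe is just the 2 constants.
Ground atoms per predicate: Path: 2^3 = 8, Link: 2^2 = 4.
Herbrand base size = 8 + 4 = 12.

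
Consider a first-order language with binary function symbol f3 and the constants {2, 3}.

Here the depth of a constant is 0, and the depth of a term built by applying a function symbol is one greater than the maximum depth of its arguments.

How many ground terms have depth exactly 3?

Let N_k count ground terms of depth at most k. Each non-constant term of depth ≤ k is some function symbol applied to depth-≤(k−1) arguments, giving N_k = 2 + N_{k-1}^2.
N_0 = 2
N_1 = 2 + 2^2 = 6
N_2 = 2 + 6^2 = 38
N_3 = 2 + 38^2 = 1446
Terms of depth exactly 3: N_3 − N_2 = 1446 − 38 = 1408.

1408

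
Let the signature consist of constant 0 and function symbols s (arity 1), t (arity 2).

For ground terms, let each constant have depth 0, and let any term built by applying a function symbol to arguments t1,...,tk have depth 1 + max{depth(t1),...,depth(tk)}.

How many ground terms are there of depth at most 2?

13

If N_k denotes the number of depth-≤k ground terms, the 1 constant gives N_0 = 1, and each function symbol of arity r contributes N_{k-1}^r new terms at level k: N_k = 1 + N_{k-1} + N_{k-1}^2.
N_0 = 1
N_1 = 1 + 1 + 1^2 = 3
N_2 = 1 + 3 + 3^2 = 13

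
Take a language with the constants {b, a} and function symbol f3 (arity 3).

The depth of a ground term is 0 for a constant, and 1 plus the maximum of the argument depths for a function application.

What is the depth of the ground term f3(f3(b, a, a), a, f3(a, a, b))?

depth(f3(b, a, a)) = 1 + max(0, 0, 0) = 1
depth(f3(a, a, b)) = 1 + max(0, 0, 0) = 1
depth(f3(f3(b, a, a), a, f3(a, a, b))) = 1 + max(1, 0, 1) = 2

2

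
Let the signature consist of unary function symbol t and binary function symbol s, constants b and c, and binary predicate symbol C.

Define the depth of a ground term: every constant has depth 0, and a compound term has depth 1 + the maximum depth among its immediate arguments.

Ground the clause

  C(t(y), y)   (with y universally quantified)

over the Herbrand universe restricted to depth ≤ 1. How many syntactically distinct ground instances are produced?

Ground terms of depth ≤ 1:
  Write N_k for the number of ground terms of depth ≤ k. A term of depth ≤ k is either a constant or a function symbol applied to arguments of depth ≤ k−1, so N_k = 2 + N_{k-1} + N_{k-1}^2.
  N_0 = 2
  N_1 = 2 + 2 + 2^2 = 8
  Explicitly: b, c, t(b), t(c), s(b, b), s(b, c), s(c, b), s(c, c).
So there are 8 ground terms available for substitution.
The body mentions the single quantified variable y; since ground terms form a free algebra, no two substitutions collapse to the same formula.
Number of ground instances = 8.

8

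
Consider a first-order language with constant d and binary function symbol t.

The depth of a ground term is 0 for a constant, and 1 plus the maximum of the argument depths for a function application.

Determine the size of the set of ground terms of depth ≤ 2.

If N_k denotes the number of depth-≤k ground terms, the 1 constant gives N_0 = 1, and each function symbol of arity r contributes N_{k-1}^r new terms at level k: N_k = 1 + N_{k-1}^2.
N_0 = 1
N_1 = 1 + 1^2 = 2
N_2 = 1 + 2^2 = 5
Explicitly: d, t(d, d), t(d, t(d, d)), t(t(d, d), d), t(t(d, d), t(d, d)).

5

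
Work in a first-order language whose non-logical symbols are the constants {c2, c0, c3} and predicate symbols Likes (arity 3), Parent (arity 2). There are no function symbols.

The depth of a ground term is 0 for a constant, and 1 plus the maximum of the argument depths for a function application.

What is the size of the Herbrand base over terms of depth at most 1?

First count ground terms of depth ≤ 1.
With no function symbols every ground term is a constant, so there are exactly 3 ground terms at every depth bound.
N_0 = 3
N_1 = 3
So |H| = 3.
Each predicate of arity r yields |H|^r ground atoms (one per choice of an r-tuple from H):
  Likes: 3^3 = 27;  Parent: 3^2 = 9
Total ground atoms: 27 + 9 = 36.

36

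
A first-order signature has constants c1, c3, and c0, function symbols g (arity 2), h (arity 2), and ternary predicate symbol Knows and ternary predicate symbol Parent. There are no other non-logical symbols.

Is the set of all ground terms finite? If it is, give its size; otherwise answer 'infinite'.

The signature has at least one function symbol (g, arity 2) and at least one constant (c1).
Iterating g gives infinitely many distinct ground terms: c1, g(c1, c1), g(g(c1, c1), g(c1, c1)), ...
So the Herbrand universe is infinite.

infinite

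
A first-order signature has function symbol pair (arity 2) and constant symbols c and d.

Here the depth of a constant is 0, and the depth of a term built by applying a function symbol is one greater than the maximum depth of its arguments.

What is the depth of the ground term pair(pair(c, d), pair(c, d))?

2

depth(pair(c, d)) = 1 + max(0, 0) = 1
depth(pair(pair(c, d), pair(c, d))) = 1 + max(1, 1) = 2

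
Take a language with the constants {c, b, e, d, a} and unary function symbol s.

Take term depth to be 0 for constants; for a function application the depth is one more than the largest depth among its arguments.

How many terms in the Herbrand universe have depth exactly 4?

Write N_k for the number of ground terms of depth ≤ k. A term of depth ≤ k is either a constant or a function symbol applied to arguments of depth ≤ k−1, so N_k = 5 + N_{k-1}.
N_0 = 5
N_1 = 5 + 5 = 10
N_2 = 5 + 10 = 15
N_3 = 5 + 15 = 20
N_4 = 5 + 20 = 25
Terms of depth exactly 4: N_4 − N_3 = 25 − 20 = 5.

5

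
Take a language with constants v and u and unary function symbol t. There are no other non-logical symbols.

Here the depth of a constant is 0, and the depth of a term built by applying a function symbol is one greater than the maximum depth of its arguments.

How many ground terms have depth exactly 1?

2

Let N_k count ground terms of depth at most k. Each non-constant term of depth ≤ k is some function symbol applied to depth-≤(k−1) arguments, giving N_k = 2 + N_{k-1}.
N_0 = 2
N_1 = 2 + 2 = 4
Terms of depth exactly 1: N_1 − N_0 = 4 − 2 = 2.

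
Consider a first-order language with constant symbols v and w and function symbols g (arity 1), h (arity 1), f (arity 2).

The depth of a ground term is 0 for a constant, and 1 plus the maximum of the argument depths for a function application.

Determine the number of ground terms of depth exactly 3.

Count level by level. With function symbols g/1, h/1, f/2, the terms of depth ≤ k are the 2 constants together with each function applied to depth-≤(k−1) tuples, so N_k = 2 + N_{k-1} + N_{k-1} + N_{k-1}^2.
N_0 = 2
N_1 = 2 + 2 + 2 + 2^2 = 10
N_2 = 2 + 10 + 10 + 10^2 = 122
N_3 = 2 + 122 + 122 + 122^2 = 15130
Terms of depth exactly 3: N_3 − N_2 = 15130 − 122 = 15008.

15008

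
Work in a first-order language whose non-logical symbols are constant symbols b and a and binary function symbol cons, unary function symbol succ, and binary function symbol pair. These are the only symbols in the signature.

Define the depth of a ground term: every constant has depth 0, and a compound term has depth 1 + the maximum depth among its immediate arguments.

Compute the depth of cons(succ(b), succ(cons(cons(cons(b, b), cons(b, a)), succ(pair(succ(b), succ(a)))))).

depth(succ(b)) = 1 + depth(b) = 1 + 0 = 1
depth(cons(b, b)) = 1 + max(0, 0) = 1
depth(cons(b, a)) = 1 + max(0, 0) = 1
depth(cons(cons(b, b), cons(b, a))) = 1 + max(1, 1) = 2
depth(succ(a)) = 1 + depth(a) = 1 + 0 = 1
depth(pair(succ(b), succ(a))) = 1 + max(1, 1) = 2
depth(succ(pair(succ(b), succ(a)))) = 1 + depth(pair(succ(b), succ(a))) = 1 + 2 = 3
depth(cons(cons(cons(b, b), cons(b, a)), succ(pair(succ(b), succ(a))))) = 1 + max(2, 3) = 4
depth(succ(cons(cons(cons(b, b), cons(b, a)), succ(pair(succ(b), succ(a)))))) = 1 + depth(cons(cons(cons(b, b), cons(b, a)), succ(pair(succ(b), succ(a))))) = 1 + 4 = 5
depth(cons(succ(b), succ(cons(cons(cons(b, b), cons(b, a)), succ(pair(succ(b), succ(a))))))) = 1 + max(1, 5) = 6

6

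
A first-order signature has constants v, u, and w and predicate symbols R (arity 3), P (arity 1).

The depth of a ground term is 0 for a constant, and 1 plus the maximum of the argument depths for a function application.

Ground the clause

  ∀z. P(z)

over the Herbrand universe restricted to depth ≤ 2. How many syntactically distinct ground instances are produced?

3

Ground terms of depth ≤ 2:
  With no function symbols every ground term is a constant, so there are exactly 3 ground terms at every depth bound.
  N_0 = 3
  N_1 = 3
  N_2 = 3
So there are 3 ground terms available for substitution.
The clause has 1 distinct variable (z), which appears in the body. In the free term algebra distinct substitutions yield syntactically distinct ground instances.
Number of ground instances = 3.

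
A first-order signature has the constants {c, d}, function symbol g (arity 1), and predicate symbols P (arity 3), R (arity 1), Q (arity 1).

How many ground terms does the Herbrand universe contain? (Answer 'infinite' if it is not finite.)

infinite

The signature has at least one function symbol (g, arity 1) and at least one constant (c).
Iterating g gives infinitely many distinct ground terms: c, g(c), g(g(c)), ...
So the Herbrand universe is infinite.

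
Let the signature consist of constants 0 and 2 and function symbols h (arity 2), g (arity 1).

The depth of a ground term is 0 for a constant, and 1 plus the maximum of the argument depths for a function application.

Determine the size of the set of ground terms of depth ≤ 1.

8

Let N_k count ground terms of depth at most k. Each non-constant term of depth ≤ k is some function symbol applied to depth-≤(k−1) arguments, giving N_k = 2 + N_{k-1}^2 + N_{k-1}.
N_0 = 2
N_1 = 2 + 2^2 + 2 = 8
Explicitly: 0, 2, h(0, 0), h(0, 2), h(2, 0), h(2, 2), g(0), g(2).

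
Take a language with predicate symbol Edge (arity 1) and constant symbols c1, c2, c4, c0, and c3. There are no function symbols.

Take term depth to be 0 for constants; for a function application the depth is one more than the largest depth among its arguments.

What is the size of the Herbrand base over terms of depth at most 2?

First count ground terms of depth ≤ 2.
With no function symbols every ground term is a constant, so there are exactly 5 ground terms at every depth bound.
N_0 = 5
N_1 = 5
N_2 = 5
Explicitly: c1, c2, c4, c0, c3.
So |H| = 5.
For each predicate symbol, the number of ground atoms is |H| raised to its arity; summing:
  Edge: 5
Total ground atoms: 5.

5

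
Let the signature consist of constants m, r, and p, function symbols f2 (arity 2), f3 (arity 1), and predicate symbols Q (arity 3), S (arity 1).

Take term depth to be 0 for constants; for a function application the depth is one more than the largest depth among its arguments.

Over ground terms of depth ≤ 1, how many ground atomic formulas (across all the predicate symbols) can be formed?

First count ground terms of depth ≤ 1.
If N_k denotes the number of depth-≤k ground terms, the 3 constants give N_0 = 3, and each function symbol of arity r contributes N_{k-1}^r new terms at level k: N_k = 3 + N_{k-1}^2 + N_{k-1}.
N_0 = 3
N_1 = 3 + 3^2 + 3 = 15
So |H| = 15.
Each predicate of arity r yields |H|^r ground atoms (one per choice of an r-tuple from H):
  Q: 15^3 = 3375;  S: 15
Total ground atoms: 3375 + 15 = 3390.

3390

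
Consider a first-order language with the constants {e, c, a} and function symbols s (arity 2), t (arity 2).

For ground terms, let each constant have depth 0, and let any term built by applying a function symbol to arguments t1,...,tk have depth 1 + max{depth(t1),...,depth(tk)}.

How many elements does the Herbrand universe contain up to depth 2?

885

If N_k denotes the number of depth-≤k ground terms, the 3 constants give N_0 = 3, and each function symbol of arity r contributes N_{k-1}^r new terms at level k: N_k = 3 + N_{k-1}^2 + N_{k-1}^2.
N_0 = 3
N_1 = 3 + 3^2 + 3^2 = 21
N_2 = 3 + 21^2 + 21^2 = 885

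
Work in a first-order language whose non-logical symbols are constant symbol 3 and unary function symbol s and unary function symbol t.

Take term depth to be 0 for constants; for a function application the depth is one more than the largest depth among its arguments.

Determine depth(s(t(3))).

depth(t(3)) = 1 + depth(3) = 1 + 0 = 1
depth(s(t(3))) = 1 + depth(t(3)) = 1 + 1 = 2

2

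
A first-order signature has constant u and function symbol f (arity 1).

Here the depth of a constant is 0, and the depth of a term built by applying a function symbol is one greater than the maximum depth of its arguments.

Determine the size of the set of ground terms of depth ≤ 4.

If N_k denotes the number of depth-≤k ground terms, the 1 constant gives N_0 = 1, and each function symbol of arity r contributes N_{k-1}^r new terms at level k: N_k = 1 + N_{k-1}.
N_0 = 1
N_1 = 1 + 1 = 2
N_2 = 1 + 2 = 3
N_3 = 1 + 3 = 4
N_4 = 1 + 4 = 5

5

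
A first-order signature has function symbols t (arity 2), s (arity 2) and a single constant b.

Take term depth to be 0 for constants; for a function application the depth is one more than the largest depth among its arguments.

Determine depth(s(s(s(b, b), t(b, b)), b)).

depth(s(b, b)) = 1 + max(0, 0) = 1
depth(t(b, b)) = 1 + max(0, 0) = 1
depth(s(s(b, b), t(b, b))) = 1 + max(1, 1) = 2
depth(s(s(s(b, b), t(b, b)), b)) = 1 + max(2, 0) = 3

3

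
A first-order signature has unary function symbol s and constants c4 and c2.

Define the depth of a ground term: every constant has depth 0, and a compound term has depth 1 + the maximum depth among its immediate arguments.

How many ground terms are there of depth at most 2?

6

Let N_k count ground terms of depth at most k. Each non-constant term of depth ≤ k is some function symbol applied to depth-≤(k−1) arguments, giving N_k = 2 + N_{k-1}.
N_0 = 2
N_1 = 2 + 2 = 4
N_2 = 2 + 4 = 6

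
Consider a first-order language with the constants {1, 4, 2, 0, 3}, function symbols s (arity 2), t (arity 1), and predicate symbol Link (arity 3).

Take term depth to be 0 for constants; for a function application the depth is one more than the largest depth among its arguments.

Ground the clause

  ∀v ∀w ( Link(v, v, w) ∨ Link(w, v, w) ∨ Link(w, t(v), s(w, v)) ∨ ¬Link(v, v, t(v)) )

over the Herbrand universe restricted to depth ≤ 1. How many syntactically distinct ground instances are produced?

Ground terms of depth ≤ 1:
  Write N_k for the number of ground terms of depth ≤ k. A term of depth ≤ k is either a constant or a function symbol applied to arguments of depth ≤ k−1, so N_k = 5 + N_{k-1}^2 + N_{k-1}.
  N_0 = 5
  N_1 = 5 + 5^2 + 5 = 35
So there are 35 ground terms available for substitution.
There are 2 variables to instantiate (v, w), each occurring in at least one literal, so different choices give different ground instances.
Number of ground instances = 35^2 = 1225.

1225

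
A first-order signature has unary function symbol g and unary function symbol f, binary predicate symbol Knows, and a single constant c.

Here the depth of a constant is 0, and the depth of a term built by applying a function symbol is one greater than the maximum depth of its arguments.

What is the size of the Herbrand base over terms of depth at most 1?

First count ground terms of depth ≤ 1.
Let N_k count ground terms of depth at most k. Each non-constant term of depth ≤ k is some function symbol applied to depth-≤(k−1) arguments, giving N_k = 1 + N_{k-1} + N_{k-1}.
N_0 = 1
N_1 = 1 + 1 + 1 = 3
Explicitly: c, g(c), f(c).
So |H| = 3.
Each predicate of arity r yields |H|^r ground atoms (one per choice of an r-tuple from H):
  Knows: 3^2 = 9
Total ground atoms: 9.

9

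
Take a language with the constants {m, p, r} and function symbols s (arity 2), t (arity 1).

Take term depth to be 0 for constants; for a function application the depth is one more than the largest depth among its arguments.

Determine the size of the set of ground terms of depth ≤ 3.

Count level by level. With function symbols s/2, t/1, the terms of depth ≤ k are the 3 constants together with each function applied to depth-≤(k−1) tuples, so N_k = 3 + N_{k-1}^2 + N_{k-1}.
N_0 = 3
N_1 = 3 + 3^2 + 3 = 15
N_2 = 3 + 15^2 + 15 = 243
N_3 = 3 + 243^2 + 243 = 59295

59295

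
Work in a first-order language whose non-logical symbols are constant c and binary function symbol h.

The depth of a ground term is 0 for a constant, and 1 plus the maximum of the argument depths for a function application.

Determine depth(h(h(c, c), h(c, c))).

depth(h(c, c)) = 1 + max(0, 0) = 1
depth(h(h(c, c), h(c, c))) = 1 + max(1, 1) = 2

2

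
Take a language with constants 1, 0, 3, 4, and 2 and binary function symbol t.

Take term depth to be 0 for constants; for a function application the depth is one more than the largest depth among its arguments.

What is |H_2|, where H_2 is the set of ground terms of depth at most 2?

Write N_k for the number of ground terms of depth ≤ k. A term of depth ≤ k is either a constant or a function symbol applied to arguments of depth ≤ k−1, so N_k = 5 + N_{k-1}^2.
N_0 = 5
N_1 = 5 + 5^2 = 30
N_2 = 5 + 30^2 = 905

905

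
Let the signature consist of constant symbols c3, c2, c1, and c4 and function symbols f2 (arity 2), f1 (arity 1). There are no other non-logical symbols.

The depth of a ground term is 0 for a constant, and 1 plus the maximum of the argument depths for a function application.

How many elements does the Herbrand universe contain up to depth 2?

604

If N_k denotes the number of depth-≤k ground terms, the 4 constants give N_0 = 4, and each function symbol of arity r contributes N_{k-1}^r new terms at level k: N_k = 4 + N_{k-1}^2 + N_{k-1}.
N_0 = 4
N_1 = 4 + 4^2 + 4 = 24
N_2 = 4 + 24^2 + 24 = 604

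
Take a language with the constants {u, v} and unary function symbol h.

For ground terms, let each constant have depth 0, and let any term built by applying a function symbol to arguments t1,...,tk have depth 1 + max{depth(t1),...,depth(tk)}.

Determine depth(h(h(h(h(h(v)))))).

depth(h(v)) = 1 + depth(v) = 1 + 0 = 1
depth(h(h(v))) = 1 + depth(h(v)) = 1 + 1 = 2
depth(h(h(h(v)))) = 1 + depth(h(h(v))) = 1 + 2 = 3
depth(h(h(h(h(v))))) = 1 + depth(h(h(h(v)))) = 1 + 3 = 4
depth(h(h(h(h(h(v)))))) = 1 + depth(h(h(h(h(v))))) = 1 + 4 = 5

5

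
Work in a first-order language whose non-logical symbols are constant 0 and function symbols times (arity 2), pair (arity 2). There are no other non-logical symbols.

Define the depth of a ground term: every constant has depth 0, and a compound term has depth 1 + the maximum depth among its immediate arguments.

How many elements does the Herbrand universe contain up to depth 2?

19

Let N_k count ground terms of depth at most k. Each non-constant term of depth ≤ k is some function symbol applied to depth-≤(k−1) arguments, giving N_k = 1 + N_{k-1}^2 + N_{k-1}^2.
N_0 = 1
N_1 = 1 + 1^2 + 1^2 = 3
N_2 = 1 + 3^2 + 3^2 = 19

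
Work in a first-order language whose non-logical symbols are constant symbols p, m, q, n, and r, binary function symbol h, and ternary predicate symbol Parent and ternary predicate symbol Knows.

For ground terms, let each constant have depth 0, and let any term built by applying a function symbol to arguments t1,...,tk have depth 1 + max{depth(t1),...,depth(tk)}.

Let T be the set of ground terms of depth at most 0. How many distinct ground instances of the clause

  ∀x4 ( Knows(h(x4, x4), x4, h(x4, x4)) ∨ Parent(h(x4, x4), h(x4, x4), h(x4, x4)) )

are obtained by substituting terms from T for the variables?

5

Ground terms of depth ≤ 0:
  Let N_k = |{terms of depth ≤ k}|. Then N_0 = 5 and N_k = 5 + N_{k-1}^2 for k ≥ 1 (one summand per function symbol, arity giving the exponent).
  N_0 = 5
  Explicitly: p, m, q, n, r.
So there are 5 ground terms available for substitution.
The variable x4 ranges independently over the available ground terms, and distinct assignments produce distinct instances.
Number of ground instances = 5.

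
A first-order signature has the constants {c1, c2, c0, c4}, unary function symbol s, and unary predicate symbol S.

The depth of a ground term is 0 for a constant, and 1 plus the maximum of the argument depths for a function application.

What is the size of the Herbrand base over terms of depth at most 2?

First count ground terms of depth ≤ 2.
Let N_k = |{terms of depth ≤ k}|. Then N_0 = 4 and N_k = 4 + N_{k-1} for k ≥ 1 (one summand per function symbol, arity giving the exponent).
N_0 = 4
N_1 = 4 + 4 = 8
N_2 = 4 + 8 = 12
Explicitly: c1, c2, c0, c4, s(c1), s(c2), s(c0), s(c4), s(s(c1)), s(s(c2)), s(s(c0)), s(s(c4)).
So |H| = 12.
Ground atoms are formed by filling each argument slot of a predicate with a term from H, so an r-ary predicate gives |H|^r atoms:
  S: 12
Total ground atoms: 12.

12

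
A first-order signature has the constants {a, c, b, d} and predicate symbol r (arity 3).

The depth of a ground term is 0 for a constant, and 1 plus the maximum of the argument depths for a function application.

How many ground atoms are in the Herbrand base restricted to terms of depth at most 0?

First count ground terms of depth ≤ 0.
With no function symbols every ground term is a constant, so there are exactly 4 ground terms at every depth bound.
N_0 = 4
Explicitly: a, c, b, d.
So |H| = 4.
Each predicate of arity r yields |H|^r ground atoms (one per choice of an r-tuple from H):
  r: 4^3 = 64
Total ground atoms: 64.

64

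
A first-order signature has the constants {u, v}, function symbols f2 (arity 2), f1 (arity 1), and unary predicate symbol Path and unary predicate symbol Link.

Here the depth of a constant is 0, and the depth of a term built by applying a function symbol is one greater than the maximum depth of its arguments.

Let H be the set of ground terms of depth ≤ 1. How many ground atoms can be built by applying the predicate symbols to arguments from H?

First count ground terms of depth ≤ 1.
Let N_k = |{terms of depth ≤ k}|. Then N_0 = 2 and N_k = 2 + N_{k-1}^2 + N_{k-1} for k ≥ 1 (one summand per function symbol, arity giving the exponent).
N_0 = 2
N_1 = 2 + 2^2 + 2 = 8
Explicitly: u, v, f2(u, u), f2(u, v), f2(v, u), f2(v, v), f1(u), f1(v).
So |H| = 8.
A ground atom is a predicate applied to a tuple of terms from H, so the count is the sum over predicates of |H|^arity:
  Path: 8;  Link: 8
Total ground atoms: 8 + 8 = 16.

16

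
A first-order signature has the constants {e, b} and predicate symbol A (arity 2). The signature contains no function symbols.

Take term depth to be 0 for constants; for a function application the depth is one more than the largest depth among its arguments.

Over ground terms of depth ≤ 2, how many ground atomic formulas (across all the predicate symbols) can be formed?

First count ground terms of depth ≤ 2.
With no function symbols every ground term is a constant, so there are exactly 2 ground terms at every depth bound.
N_0 = 2
N_1 = 2
N_2 = 2
Explicitly: e, b.
So |H| = 2.
For each predicate symbol, the number of ground atoms is |H| raised to its arity; summing:
  A: 2^2 = 4
Total ground atoms: 4.

4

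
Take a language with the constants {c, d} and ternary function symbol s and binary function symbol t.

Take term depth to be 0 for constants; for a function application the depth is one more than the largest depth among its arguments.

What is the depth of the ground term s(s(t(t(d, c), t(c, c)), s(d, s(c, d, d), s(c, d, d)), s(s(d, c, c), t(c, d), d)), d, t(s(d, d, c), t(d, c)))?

depth(t(d, c)) = 1 + max(0, 0) = 1
depth(t(c, c)) = 1 + max(0, 0) = 1
depth(t(t(d, c), t(c, c))) = 1 + max(1, 1) = 2
depth(s(c, d, d)) = 1 + max(0, 0, 0) = 1
depth(s(d, s(c, d, d), s(c, d, d))) = 1 + max(0, 1, 1) = 2
depth(s(d, c, c)) = 1 + max(0, 0, 0) = 1
depth(t(c, d)) = 1 + max(0, 0) = 1
depth(s(s(d, c, c), t(c, d), d)) = 1 + max(1, 1, 0) = 2
depth(s(t(t(d, c), t(c, c)), s(d, s(c, d, d), s(c, d, d)), s(s(d, c, c), t(c, d), d))) = 1 + max(2, 2, 2) = 3
depth(s(d, d, c)) = 1 + max(0, 0, 0) = 1
depth(t(s(d, d, c), t(d, c))) = 1 + max(1, 1) = 2
depth(s(s(t(t(d, c), t(c, c)), s(d, s(c, d, d), s(c, d, d)), s(s(d, c, c), t(c, d), d)), d, t(s(d, d, c), t(d, c)))) = 1 + max(3, 0, 2) = 4

4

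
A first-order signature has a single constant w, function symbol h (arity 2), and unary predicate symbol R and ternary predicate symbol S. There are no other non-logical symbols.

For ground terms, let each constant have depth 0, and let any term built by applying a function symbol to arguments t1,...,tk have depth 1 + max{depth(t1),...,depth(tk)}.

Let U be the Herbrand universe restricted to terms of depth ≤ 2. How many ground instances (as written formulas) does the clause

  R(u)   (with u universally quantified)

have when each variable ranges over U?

Ground terms of depth ≤ 2:
  If N_k denotes the number of depth-≤k ground terms, the 1 constant gives N_0 = 1, and each function symbol of arity r contributes N_{k-1}^r new terms at level k: N_k = 1 + N_{k-1}^2.
  N_0 = 1
  N_1 = 1 + 1^2 = 2
  N_2 = 1 + 2^2 = 5
So there are 5 ground terms available for substitution.
There is 1 variable to instantiate (u),  occurring in at least one literal, so different choices give different ground instances.
Number of ground instances = 5.

5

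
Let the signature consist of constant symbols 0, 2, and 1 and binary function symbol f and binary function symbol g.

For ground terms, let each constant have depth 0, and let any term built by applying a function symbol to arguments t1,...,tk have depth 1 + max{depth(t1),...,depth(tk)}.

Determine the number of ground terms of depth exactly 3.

Count level by level. With function symbols f/2, g/2, the terms of depth ≤ k are the 3 constants together with each function applied to depth-≤(k−1) tuples, so N_k = 3 + N_{k-1}^2 + N_{k-1}^2.
N_0 = 3
N_1 = 3 + 3^2 + 3^2 = 21
N_2 = 3 + 21^2 + 21^2 = 885
N_3 = 3 + 885^2 + 885^2 = 1566453
Terms of depth exactly 3: N_3 − N_2 = 1566453 − 885 = 1565568.

1565568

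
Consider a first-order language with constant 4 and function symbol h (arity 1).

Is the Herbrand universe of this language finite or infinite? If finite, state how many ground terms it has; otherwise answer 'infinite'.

infinite

The signature has at least one function symbol (h, arity 1) and at least one constant (4).
Iterating h gives infinitely many distinct ground terms: 4, h(4), h(h(4)), ...
So the Herbrand universe is infinite.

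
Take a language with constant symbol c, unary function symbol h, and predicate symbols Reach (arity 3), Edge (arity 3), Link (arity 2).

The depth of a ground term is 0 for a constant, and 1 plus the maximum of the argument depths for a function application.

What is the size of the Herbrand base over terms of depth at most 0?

3

First count ground terms of depth ≤ 0.
Let N_k count ground terms of depth at most k. Each non-constant term of depth ≤ k is some function symbol applied to depth-≤(k−1) arguments, giving N_k = 1 + N_{k-1}.
N_0 = 1
Explicitly: c.
So |H| = 1.
Ground atoms are formed by filling each argument slot of a predicate with a term from H, so an r-ary predicate gives |H|^r atoms:
  Reach: 1^3 = 1;  Edge: 1^3 = 1;  Link: 1^2 = 1
Total ground atoms: 1 + 1 + 1 = 3.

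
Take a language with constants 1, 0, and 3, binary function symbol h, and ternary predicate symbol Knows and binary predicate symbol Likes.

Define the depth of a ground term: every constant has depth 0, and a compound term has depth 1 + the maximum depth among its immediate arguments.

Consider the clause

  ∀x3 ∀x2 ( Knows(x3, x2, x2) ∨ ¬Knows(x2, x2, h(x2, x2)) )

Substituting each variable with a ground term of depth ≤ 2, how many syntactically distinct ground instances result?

21609

Ground terms of depth ≤ 2:
  Count level by level. With function symbols h/2, the terms of depth ≤ k are the 3 constants together with each function applied to depth-≤(k−1) tuples, so N_k = 3 + N_{k-1}^2.
  N_0 = 3
  N_1 = 3 + 3^2 = 12
  N_2 = 3 + 12^2 = 147
So there are 147 ground terms available for substitution.
The body mentions every one of the 2 quantified variables; since ground terms form a free algebra, no two substitutions collapse to the same formula.
Number of ground instances = 147^2 = 21609.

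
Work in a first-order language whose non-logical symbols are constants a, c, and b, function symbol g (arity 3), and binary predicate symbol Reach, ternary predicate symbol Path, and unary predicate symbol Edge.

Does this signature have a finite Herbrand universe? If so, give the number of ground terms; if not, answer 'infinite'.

The signature has at least one function symbol (g, arity 3) and at least one constant (a).
Iterating g gives infinitely many distinct ground terms: a, g(a, a, a), g(g(a, a, a), g(a, a, a), g(a, a, a)), ...
So the Herbrand universe is infinite.

infinite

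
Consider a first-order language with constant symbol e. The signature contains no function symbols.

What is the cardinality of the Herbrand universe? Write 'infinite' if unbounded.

There are no function symbols, so the only ground term is the single constant.
The Herbrand universe is {e}, finite with 1 element.

1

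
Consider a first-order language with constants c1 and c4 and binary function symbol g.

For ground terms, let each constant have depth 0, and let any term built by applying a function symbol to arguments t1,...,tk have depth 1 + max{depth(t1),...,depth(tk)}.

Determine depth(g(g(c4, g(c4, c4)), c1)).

depth(g(c4, c4)) = 1 + max(0, 0) = 1
depth(g(c4, g(c4, c4))) = 1 + max(0, 1) = 2
depth(g(g(c4, g(c4, c4)), c1)) = 1 + max(2, 0) = 3

3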